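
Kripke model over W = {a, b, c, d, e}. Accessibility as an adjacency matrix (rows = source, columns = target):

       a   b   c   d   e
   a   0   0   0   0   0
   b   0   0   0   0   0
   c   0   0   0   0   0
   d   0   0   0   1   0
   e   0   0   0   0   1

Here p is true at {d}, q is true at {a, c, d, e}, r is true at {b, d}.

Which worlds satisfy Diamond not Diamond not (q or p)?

a: no successors, so Diamond not Diamond not (q or p) fails. ✗
b: no successors, so Diamond not Diamond not (q or p) fails. ✗
c: no successors, so Diamond not Diamond not (q or p) fails. ✗
d: successors {d}; not Diamond not (q or p) there: d:T. ✓
e: successors {e}; not Diamond not (q or p) there: e:T. ✓

{d, e}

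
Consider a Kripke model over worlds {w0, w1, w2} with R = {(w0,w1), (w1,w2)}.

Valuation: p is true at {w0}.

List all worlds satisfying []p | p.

w0: []p is F, p is T. ✓
w1: []p is F, p is F. ✗
w2: []p is T, p is F. ✓

{w0, w2}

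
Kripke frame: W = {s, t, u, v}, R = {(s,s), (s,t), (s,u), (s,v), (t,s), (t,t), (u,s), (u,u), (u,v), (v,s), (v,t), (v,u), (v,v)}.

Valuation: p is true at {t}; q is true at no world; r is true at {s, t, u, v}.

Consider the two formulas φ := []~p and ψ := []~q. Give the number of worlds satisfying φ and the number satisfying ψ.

For []~p:
s: successors {s, t, u, v}; ~p there: s:T, t:F, u:T, v:T. ✗
t: successors {s, t}; ~p there: s:T, t:F. ✗
u: successors {s, u, v}; ~p there: s:T, u:T, v:T. ✓
v: successors {s, t, u, v}; ~p there: s:T, t:F, u:T, v:T. ✗
— 1 world.
For []~q:
s: successors {s, t, u, v}; ~q there: s:T, t:T, u:T, v:T. ✓
t: successors {s, t}; ~q there: s:T, t:T. ✓
u: successors {s, u, v}; ~q there: s:T, u:T, v:T. ✓
v: successors {s, t, u, v}; ~q there: s:T, t:T, u:T, v:T. ✓
— 4 worlds.

1 and 4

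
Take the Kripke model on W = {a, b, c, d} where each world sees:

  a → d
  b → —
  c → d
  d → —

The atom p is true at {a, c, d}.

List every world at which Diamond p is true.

{a, c}

a: successors {d}; p there: d:T. ✓
b: no successors, so Diamond p fails. ✗
c: successors {d}; p there: d:T. ✓
d: no successors, so Diamond p fails. ✗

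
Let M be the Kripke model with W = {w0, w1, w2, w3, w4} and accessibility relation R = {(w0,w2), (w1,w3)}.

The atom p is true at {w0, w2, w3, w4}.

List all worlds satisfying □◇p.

w0: successors {w2}; ◇p there: w2:F. ✗
w1: successors {w3}; ◇p there: w3:F. ✗
w2: no successors, so □◇p holds vacuously. ✓
w3: no successors, so □◇p holds vacuously. ✓
w4: no successors, so □◇p holds vacuously. ✓

{w2, w3, w4}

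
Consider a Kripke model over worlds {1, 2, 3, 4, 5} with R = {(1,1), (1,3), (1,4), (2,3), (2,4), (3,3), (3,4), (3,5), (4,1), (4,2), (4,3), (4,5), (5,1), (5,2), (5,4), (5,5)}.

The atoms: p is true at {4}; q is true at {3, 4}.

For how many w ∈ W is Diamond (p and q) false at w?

1

1: successors {1, 3, 4}; p and q there: 1:F, 3:F, 4:T. ✓
2: successors {3, 4}; p and q there: 3:F, 4:T. ✓
3: successors {3, 4, 5}; p and q there: 3:F, 4:T, 5:F. ✓
4: successors {1, 2, 3, 5}; p and q there: 1:F, 2:F, 3:F, 5:F. ✗
5: successors {1, 2, 4, 5}; p and q there: 1:F, 2:F, 4:T, 5:F. ✓
Satisfying worlds: {1, 2, 3, 5}.
So Diamond (p and q) fails at the other 1 world.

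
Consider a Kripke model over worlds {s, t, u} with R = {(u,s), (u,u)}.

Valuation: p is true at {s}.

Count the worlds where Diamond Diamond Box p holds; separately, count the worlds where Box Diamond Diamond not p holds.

For Diamond Diamond Box p:
s: no successors, so Diamond Diamond Box p fails. ✗
t: no successors, so Diamond Diamond Box p fails. ✗
u: successors {s, u}; Diamond Box p there: s:F, u:T. ✓
— 1 world.
For Box Diamond Diamond not p:
s: no successors, so Box Diamond Diamond not p holds vacuously. ✓
t: no successors, so Box Diamond Diamond not p holds vacuously. ✓
u: successors {s, u}; Diamond Diamond not p there: s:F, u:T. ✗
— 2 worlds.

1 and 2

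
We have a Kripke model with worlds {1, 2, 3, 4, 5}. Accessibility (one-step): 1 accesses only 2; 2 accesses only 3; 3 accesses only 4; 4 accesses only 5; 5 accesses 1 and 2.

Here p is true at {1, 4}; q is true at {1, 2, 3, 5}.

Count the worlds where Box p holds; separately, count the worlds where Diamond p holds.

For Box p:
1: successors {2}; p there: 2:F. ✗
2: successors {3}; p there: 3:F. ✗
3: successors {4}; p there: 4:T. ✓
4: successors {5}; p there: 5:F. ✗
5: successors {1, 2}; p there: 1:T, 2:F. ✗
— 1 world.
For Diamond p:
1: successors {2}; p there: 2:F. ✗
2: successors {3}; p there: 3:F. ✗
3: successors {4}; p there: 4:T. ✓
4: successors {5}; p there: 5:F. ✗
5: successors {1, 2}; p there: 1:T, 2:F. ✓
— 2 worlds.

1 and 2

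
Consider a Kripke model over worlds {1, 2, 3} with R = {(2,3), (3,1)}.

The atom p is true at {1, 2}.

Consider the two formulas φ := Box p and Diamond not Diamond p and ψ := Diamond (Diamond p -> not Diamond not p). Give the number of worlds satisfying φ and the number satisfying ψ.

1 and 2

For Box p and Diamond not Diamond p:
1: Box p is T, Diamond not Diamond p is F. ✗
2: Box p is F, Diamond not Diamond p is F. ✗
3: Box p is T, Diamond not Diamond p is T. ✓
— 1 world.
For Diamond (Diamond p -> not Diamond not p):
1: no successors, so Diamond (Diamond p -> not Diamond not p) fails. ✗
2: successors {3}; Diamond p -> not Diamond not p there: 3:T. ✓
3: successors {1}; Diamond p -> not Diamond not p there: 1:T. ✓
— 2 worlds.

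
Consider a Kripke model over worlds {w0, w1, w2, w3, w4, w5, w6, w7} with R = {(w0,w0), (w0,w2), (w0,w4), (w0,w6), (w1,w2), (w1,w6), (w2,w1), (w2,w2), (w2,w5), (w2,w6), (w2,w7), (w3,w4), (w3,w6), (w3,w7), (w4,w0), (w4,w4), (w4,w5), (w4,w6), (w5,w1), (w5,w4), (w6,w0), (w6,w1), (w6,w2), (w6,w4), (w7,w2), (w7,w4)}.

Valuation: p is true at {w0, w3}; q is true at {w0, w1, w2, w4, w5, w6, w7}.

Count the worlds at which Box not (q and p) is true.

5

w0: successors {w0, w2, w4, w6}; not (q and p) there: w0:F, w2:T, w4:T, w6:T. ✗
w1: successors {w2, w6}; not (q and p) there: w2:T, w6:T. ✓
w2: successors {w1, w2, w5, w6, w7}; not (q and p) there: w1:T, w2:T, w5:T, w6:T, w7:T. ✓
w3: successors {w4, w6, w7}; not (q and p) there: w4:T, w6:T, w7:T. ✓
w4: successors {w0, w4, w5, w6}; not (q and p) there: w0:F, w4:T, w5:T, w6:T. ✗
w5: successors {w1, w4}; not (q and p) there: w1:T, w4:T. ✓
w6: successors {w0, w1, w2, w4}; not (q and p) there: w0:F, w1:T, w2:T, w4:T. ✗
w7: successors {w2, w4}; not (q and p) there: w2:T, w4:T. ✓
Satisfying worlds: {w1, w2, w3, w5, w7}.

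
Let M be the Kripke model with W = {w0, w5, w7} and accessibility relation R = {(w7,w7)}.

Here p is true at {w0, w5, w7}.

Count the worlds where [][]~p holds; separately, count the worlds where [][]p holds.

For [][]~p:
w0: no successors, so [][]~p holds vacuously. ✓
w5: no successors, so [][]~p holds vacuously. ✓
w7: successors {w7}; []~p there: w7:F. ✗
— 2 worlds.
For [][]p:
w0: no successors, so [][]p holds vacuously. ✓
w5: no successors, so [][]p holds vacuously. ✓
w7: successors {w7}; []p there: w7:T. ✓
— 3 worlds.

2 and 3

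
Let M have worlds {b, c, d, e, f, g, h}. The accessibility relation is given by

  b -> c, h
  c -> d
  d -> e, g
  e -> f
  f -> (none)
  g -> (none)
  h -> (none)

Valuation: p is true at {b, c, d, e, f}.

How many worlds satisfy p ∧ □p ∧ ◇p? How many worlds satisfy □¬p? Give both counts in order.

For p ∧ □p ∧ ◇p:
b: p is T, □p ∧ ◇p is F. ✗
c: p is T, □p ∧ ◇p is T. ✓
d: p is T, □p ∧ ◇p is F. ✗
e: p is T, □p ∧ ◇p is T. ✓
f: p is T, □p ∧ ◇p is F. ✗
g: p is F, □p ∧ ◇p is F. ✗
h: p is F, □p ∧ ◇p is F. ✗
— 2 worlds.
For □¬p:
b: successors {c, h}; ¬p there: c:F, h:T. ✗
c: successors {d}; ¬p there: d:F. ✗
d: successors {e, g}; ¬p there: e:F, g:T. ✗
e: successors {f}; ¬p there: f:F. ✗
f: no successors, so □¬p holds vacuously. ✓
g: no successors, so □¬p holds vacuously. ✓
h: no successors, so □¬p holds vacuously. ✓
— 3 worlds.

2 and 3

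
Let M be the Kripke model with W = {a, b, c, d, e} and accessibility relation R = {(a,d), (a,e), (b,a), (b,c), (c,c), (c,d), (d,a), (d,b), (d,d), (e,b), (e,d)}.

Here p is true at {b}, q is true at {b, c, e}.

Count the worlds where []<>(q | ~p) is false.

a: successors {d, e}; <>(q | ~p) there: d:T, e:T. ✓
b: successors {a, c}; <>(q | ~p) there: a:T, c:T. ✓
c: successors {c, d}; <>(q | ~p) there: c:T, d:T. ✓
d: successors {a, b, d}; <>(q | ~p) there: a:T, b:T, d:T. ✓
e: successors {b, d}; <>(q | ~p) there: b:T, d:T. ✓
Satisfying worlds: {a, b, c, d, e}.
So []<>(q | ~p) fails at the other 0 worlds.

0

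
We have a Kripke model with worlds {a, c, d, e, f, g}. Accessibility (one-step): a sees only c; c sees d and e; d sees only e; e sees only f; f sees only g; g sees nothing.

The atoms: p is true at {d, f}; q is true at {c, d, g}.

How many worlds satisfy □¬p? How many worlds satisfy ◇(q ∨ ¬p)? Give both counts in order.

4 and 4

For □¬p:
a: successors {c}; ¬p there: c:T. ✓
c: successors {d, e}; ¬p there: d:F, e:T. ✗
d: successors {e}; ¬p there: e:T. ✓
e: successors {f}; ¬p there: f:F. ✗
f: successors {g}; ¬p there: g:T. ✓
g: no successors, so □¬p holds vacuously. ✓
— 4 worlds.
For ◇(q ∨ ¬p):
a: successors {c}; q ∨ ¬p there: c:T. ✓
c: successors {d, e}; q ∨ ¬p there: d:T, e:T. ✓
d: successors {e}; q ∨ ¬p there: e:T. ✓
e: successors {f}; q ∨ ¬p there: f:F. ✗
f: successors {g}; q ∨ ¬p there: g:T. ✓
g: no successors, so ◇(q ∨ ¬p) fails. ✗
— 4 worlds.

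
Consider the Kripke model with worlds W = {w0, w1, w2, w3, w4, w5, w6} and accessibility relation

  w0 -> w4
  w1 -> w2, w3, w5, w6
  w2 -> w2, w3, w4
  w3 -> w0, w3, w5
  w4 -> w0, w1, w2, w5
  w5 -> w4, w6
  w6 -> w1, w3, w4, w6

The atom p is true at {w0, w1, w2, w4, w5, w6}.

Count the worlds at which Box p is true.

3

w0: successors {w4}; p there: w4:T. ✓
w1: successors {w2, w3, w5, w6}; p there: w2:T, w3:F, w5:T, w6:T. ✗
w2: successors {w2, w3, w4}; p there: w2:T, w3:F, w4:T. ✗
w3: successors {w0, w3, w5}; p there: w0:T, w3:F, w5:T. ✗
w4: successors {w0, w1, w2, w5}; p there: w0:T, w1:T, w2:T, w5:T. ✓
w5: successors {w4, w6}; p there: w4:T, w6:T. ✓
w6: successors {w1, w3, w4, w6}; p there: w1:T, w3:F, w4:T, w6:T. ✗
Satisfying worlds: {w0, w4, w5}.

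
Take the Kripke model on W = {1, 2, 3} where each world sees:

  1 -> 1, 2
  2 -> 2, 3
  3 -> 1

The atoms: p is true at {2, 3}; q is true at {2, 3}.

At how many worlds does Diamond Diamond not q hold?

3

1: successors {1, 2}; Diamond not q there: 1:T, 2:F. ✓
2: successors {2, 3}; Diamond not q there: 2:F, 3:T. ✓
3: successors {1}; Diamond not q there: 1:T. ✓
Satisfying worlds: {1, 2, 3}.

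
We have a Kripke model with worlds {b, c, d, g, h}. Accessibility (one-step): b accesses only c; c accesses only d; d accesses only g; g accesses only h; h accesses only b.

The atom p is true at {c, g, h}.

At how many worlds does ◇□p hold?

3

b: successors {c}; □p there: c:F. ✗
c: successors {d}; □p there: d:T. ✓
d: successors {g}; □p there: g:T. ✓
g: successors {h}; □p there: h:F. ✗
h: successors {b}; □p there: b:T. ✓
Satisfying worlds: {c, d, h}.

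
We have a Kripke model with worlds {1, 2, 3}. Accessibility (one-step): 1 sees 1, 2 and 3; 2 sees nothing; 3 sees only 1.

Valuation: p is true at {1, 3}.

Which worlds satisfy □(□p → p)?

{2, 3}

1: successors {1, 2, 3}; □p → p there: 1:T, 2:F, 3:T. ✗
2: no successors, so □(□p → p) holds vacuously. ✓
3: successors {1}; □p → p there: 1:T. ✓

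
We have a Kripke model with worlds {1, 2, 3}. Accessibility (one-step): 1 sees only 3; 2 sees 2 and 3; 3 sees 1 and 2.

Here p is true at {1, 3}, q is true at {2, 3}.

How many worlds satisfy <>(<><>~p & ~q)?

1: successors {3}; <><>~p & ~q there: 3:F. ✗
2: successors {2, 3}; <><>~p & ~q there: 2:F, 3:F. ✗
3: successors {1, 2}; <><>~p & ~q there: 1:T, 2:F. ✓
Satisfying worlds: {3}.

1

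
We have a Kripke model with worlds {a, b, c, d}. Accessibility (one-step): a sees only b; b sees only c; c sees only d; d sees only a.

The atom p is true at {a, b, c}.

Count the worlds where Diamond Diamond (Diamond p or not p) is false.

a: successors {b}; Diamond (Diamond p or not p) there: b:F. ✗
b: successors {c}; Diamond (Diamond p or not p) there: c:T. ✓
c: successors {d}; Diamond (Diamond p or not p) there: d:T. ✓
d: successors {a}; Diamond (Diamond p or not p) there: a:T. ✓
Satisfying worlds: {b, c, d}.
So Diamond Diamond (Diamond p or not p) fails at the other 1 world.

1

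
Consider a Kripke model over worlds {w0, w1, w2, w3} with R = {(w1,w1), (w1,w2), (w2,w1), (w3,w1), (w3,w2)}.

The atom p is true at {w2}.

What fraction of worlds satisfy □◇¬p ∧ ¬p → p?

1/4

w0: □◇¬p ∧ ¬p is T, p is F. ✗
w1: □◇¬p ∧ ¬p is T, p is F. ✗
w2: □◇¬p ∧ ¬p is F, p is T. ✓
w3: □◇¬p ∧ ¬p is T, p is F. ✗
That's 1 of 4 worlds, so 1/4.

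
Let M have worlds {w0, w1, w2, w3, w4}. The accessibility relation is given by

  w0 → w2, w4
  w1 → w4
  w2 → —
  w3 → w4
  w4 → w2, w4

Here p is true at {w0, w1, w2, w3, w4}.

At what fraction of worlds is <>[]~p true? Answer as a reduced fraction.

2/5

w0: successors {w2, w4}; []~p there: w2:T, w4:F. ✓
w1: successors {w4}; []~p there: w4:F. ✗
w2: no successors, so <>[]~p fails. ✗
w3: successors {w4}; []~p there: w4:F. ✗
w4: successors {w2, w4}; []~p there: w2:T, w4:F. ✓
That's 2 of 5 worlds, so 2/5.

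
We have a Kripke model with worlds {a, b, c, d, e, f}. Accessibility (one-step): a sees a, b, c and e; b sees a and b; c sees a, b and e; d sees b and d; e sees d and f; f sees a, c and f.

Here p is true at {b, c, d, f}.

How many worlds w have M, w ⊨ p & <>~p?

3

a: p is F, <>~p is T. ✗
b: p is T, <>~p is T. ✓
c: p is T, <>~p is T. ✓
d: p is T, <>~p is F. ✗
e: p is F, <>~p is F. ✗
f: p is T, <>~p is T. ✓
Satisfying worlds: {b, c, f}.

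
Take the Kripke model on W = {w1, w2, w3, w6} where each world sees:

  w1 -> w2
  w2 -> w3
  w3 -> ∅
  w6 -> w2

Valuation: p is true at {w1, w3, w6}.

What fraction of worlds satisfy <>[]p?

w1: successors {w2}; []p there: w2:T. ✓
w2: successors {w3}; []p there: w3:T. ✓
w3: no successors, so <>[]p fails. ✗
w6: successors {w2}; []p there: w2:T. ✓
That's 3 of 4 worlds, so 3/4.

3/4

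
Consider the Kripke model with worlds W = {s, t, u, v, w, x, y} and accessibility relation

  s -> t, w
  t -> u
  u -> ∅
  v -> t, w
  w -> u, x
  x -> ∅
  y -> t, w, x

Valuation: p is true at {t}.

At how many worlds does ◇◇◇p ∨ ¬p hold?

s: ◇◇◇p is F, ¬p is T. ✓
t: ◇◇◇p is F, ¬p is F. ✗
u: ◇◇◇p is F, ¬p is T. ✓
v: ◇◇◇p is F, ¬p is T. ✓
w: ◇◇◇p is F, ¬p is T. ✓
x: ◇◇◇p is F, ¬p is T. ✓
y: ◇◇◇p is F, ¬p is T. ✓
Satisfying worlds: {s, u, v, w, x, y}.

6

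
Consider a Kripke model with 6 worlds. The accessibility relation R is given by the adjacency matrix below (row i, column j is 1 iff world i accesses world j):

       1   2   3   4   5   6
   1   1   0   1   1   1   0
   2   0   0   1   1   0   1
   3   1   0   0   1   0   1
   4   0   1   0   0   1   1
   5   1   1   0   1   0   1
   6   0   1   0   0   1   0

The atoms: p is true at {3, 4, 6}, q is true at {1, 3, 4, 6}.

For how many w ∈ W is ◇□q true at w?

5

1: successors {1, 3, 4, 5}; □q there: 1:F, 3:T, 4:F, 5:F. ✓
2: successors {3, 4, 6}; □q there: 3:T, 4:F, 6:F. ✓
3: successors {1, 4, 6}; □q there: 1:F, 4:F, 6:F. ✗
4: successors {2, 5, 6}; □q there: 2:T, 5:F, 6:F. ✓
5: successors {1, 2, 4, 6}; □q there: 1:F, 2:T, 4:F, 6:F. ✓
6: successors {2, 5}; □q there: 2:T, 5:F. ✓
Satisfying worlds: {1, 2, 4, 5, 6}.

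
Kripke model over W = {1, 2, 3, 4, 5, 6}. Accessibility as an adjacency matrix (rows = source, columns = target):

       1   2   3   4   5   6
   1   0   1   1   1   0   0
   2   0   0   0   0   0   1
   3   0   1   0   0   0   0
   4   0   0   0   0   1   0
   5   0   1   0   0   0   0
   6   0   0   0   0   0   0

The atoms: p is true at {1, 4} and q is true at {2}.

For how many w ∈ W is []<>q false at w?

4

1: successors {2, 3, 4}; <>q there: 2:F, 3:T, 4:F. ✗
2: successors {6}; <>q there: 6:F. ✗
3: successors {2}; <>q there: 2:F. ✗
4: successors {5}; <>q there: 5:T. ✓
5: successors {2}; <>q there: 2:F. ✗
6: no successors, so []<>q holds vacuously. ✓
Satisfying worlds: {4, 6}.
So []<>q fails at the other 4 worlds.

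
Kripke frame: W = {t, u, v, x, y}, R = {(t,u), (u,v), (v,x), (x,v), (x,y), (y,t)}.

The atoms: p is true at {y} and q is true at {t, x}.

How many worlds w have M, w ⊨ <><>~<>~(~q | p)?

t: successors {u}; <>~<>~(~q | p) there: u:F. ✗
u: successors {v}; <>~<>~(~q | p) there: v:T. ✓
v: successors {x}; <>~<>~(~q | p) there: x:F. ✗
x: successors {v, y}; <>~<>~(~q | p) there: v:T, y:T. ✓
y: successors {t}; <>~<>~(~q | p) there: t:T. ✓
Satisfying worlds: {u, x, y}.

3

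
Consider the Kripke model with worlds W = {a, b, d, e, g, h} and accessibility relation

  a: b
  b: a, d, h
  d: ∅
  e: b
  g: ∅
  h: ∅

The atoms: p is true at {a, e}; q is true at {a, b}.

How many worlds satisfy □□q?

4

a: successors {b}; □q there: b:F. ✗
b: successors {a, d, h}; □q there: a:T, d:T, h:T. ✓
d: no successors, so □□q holds vacuously. ✓
e: successors {b}; □q there: b:F. ✗
g: no successors, so □□q holds vacuously. ✓
h: no successors, so □□q holds vacuously. ✓
Satisfying worlds: {b, d, g, h}.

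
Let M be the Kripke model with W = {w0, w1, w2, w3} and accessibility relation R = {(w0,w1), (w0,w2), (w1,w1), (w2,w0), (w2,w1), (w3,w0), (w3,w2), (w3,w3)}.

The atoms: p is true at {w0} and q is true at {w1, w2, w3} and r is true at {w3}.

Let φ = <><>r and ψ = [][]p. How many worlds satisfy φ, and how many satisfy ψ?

1 and 0

For <><>r:
w0: successors {w1, w2}; <>r there: w1:F, w2:F. ✗
w1: successors {w1}; <>r there: w1:F. ✗
w2: successors {w0, w1}; <>r there: w0:F, w1:F. ✗
w3: successors {w0, w2, w3}; <>r there: w0:F, w2:F, w3:T. ✓
— 1 world.
For [][]p:
w0: successors {w1, w2}; []p there: w1:F, w2:F. ✗
w1: successors {w1}; []p there: w1:F. ✗
w2: successors {w0, w1}; []p there: w0:F, w1:F. ✗
w3: successors {w0, w2, w3}; []p there: w0:F, w2:F, w3:F. ✗
— 0 worlds.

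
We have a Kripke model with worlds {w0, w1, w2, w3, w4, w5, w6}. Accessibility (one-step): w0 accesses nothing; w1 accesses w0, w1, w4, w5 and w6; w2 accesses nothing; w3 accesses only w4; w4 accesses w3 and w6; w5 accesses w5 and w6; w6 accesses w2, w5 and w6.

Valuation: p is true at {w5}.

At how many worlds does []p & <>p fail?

w0: []p is T, <>p is F. ✗
w1: []p is F, <>p is T. ✗
w2: []p is T, <>p is F. ✗
w3: []p is F, <>p is F. ✗
w4: []p is F, <>p is F. ✗
w5: []p is F, <>p is T. ✗
w6: []p is F, <>p is T. ✗
Satisfying worlds: ∅.
So []p & <>p fails at the other 7 worlds.

7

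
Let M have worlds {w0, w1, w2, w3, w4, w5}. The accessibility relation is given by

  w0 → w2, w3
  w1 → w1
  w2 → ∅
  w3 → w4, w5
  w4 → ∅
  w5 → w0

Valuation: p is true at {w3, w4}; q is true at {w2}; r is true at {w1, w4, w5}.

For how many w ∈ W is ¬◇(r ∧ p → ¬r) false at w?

4

w0: ◇(r ∧ p → ¬r) is T. ✗
w1: ◇(r ∧ p → ¬r) is T. ✗
w2: ◇(r ∧ p → ¬r) is F. ✓
w3: ◇(r ∧ p → ¬r) is T. ✗
w4: ◇(r ∧ p → ¬r) is F. ✓
w5: ◇(r ∧ p → ¬r) is T. ✗
Satisfying worlds: {w2, w4}.
So ¬◇(r ∧ p → ¬r) fails at the other 4 worlds.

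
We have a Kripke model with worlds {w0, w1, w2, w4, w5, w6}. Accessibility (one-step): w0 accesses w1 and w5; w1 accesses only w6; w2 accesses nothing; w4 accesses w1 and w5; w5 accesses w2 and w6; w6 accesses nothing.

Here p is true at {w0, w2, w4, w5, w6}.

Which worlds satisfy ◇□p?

{w0, w1, w4, w5}

w0: successors {w1, w5}; □p there: w1:T, w5:T. ✓
w1: successors {w6}; □p there: w6:T. ✓
w2: no successors, so ◇□p fails. ✗
w4: successors {w1, w5}; □p there: w1:T, w5:T. ✓
w5: successors {w2, w6}; □p there: w2:T, w6:T. ✓
w6: no successors, so ◇□p fails. ✗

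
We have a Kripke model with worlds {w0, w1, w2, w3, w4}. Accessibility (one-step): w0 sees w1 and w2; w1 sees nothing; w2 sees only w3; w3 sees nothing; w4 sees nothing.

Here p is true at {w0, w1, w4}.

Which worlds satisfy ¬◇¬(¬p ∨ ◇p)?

{w1, w2, w3, w4}

w0: ◇¬(¬p ∨ ◇p) is T. ✗
w1: ◇¬(¬p ∨ ◇p) is F. ✓
w2: ◇¬(¬p ∨ ◇p) is F. ✓
w3: ◇¬(¬p ∨ ◇p) is F. ✓
w4: ◇¬(¬p ∨ ◇p) is F. ✓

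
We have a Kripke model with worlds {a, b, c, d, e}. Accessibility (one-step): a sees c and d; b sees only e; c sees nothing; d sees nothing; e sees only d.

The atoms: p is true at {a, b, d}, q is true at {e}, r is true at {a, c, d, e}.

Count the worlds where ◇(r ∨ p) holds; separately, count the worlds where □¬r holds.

For ◇(r ∨ p):
a: successors {c, d}; r ∨ p there: c:T, d:T. ✓
b: successors {e}; r ∨ p there: e:T. ✓
c: no successors, so ◇(r ∨ p) fails. ✗
d: no successors, so ◇(r ∨ p) fails. ✗
e: successors {d}; r ∨ p there: d:T. ✓
— 3 worlds.
For □¬r:
a: successors {c, d}; ¬r there: c:F, d:F. ✗
b: successors {e}; ¬r there: e:F. ✗
c: no successors, so □¬r holds vacuously. ✓
d: no successors, so □¬r holds vacuously. ✓
e: successors {d}; ¬r there: d:F. ✗
— 2 worlds.

3 and 2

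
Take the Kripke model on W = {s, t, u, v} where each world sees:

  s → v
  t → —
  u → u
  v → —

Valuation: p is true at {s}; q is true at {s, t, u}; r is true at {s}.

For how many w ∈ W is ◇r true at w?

0

s: successors {v}; r there: v:F. ✗
t: no successors, so ◇r fails. ✗
u: successors {u}; r there: u:F. ✗
v: no successors, so ◇r fails. ✗
Satisfying worlds: ∅.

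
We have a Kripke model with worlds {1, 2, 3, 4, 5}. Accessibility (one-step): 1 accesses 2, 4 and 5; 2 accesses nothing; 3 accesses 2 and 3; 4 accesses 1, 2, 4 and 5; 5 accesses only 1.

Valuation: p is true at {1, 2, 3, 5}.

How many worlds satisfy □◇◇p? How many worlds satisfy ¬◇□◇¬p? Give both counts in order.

For □◇◇p:
1: successors {2, 4, 5}; ◇◇p there: 2:F, 4:T, 5:T. ✗
2: no successors, so □◇◇p holds vacuously. ✓
3: successors {2, 3}; ◇◇p there: 2:F, 3:T. ✗
4: successors {1, 2, 4, 5}; ◇◇p there: 1:T, 2:F, 4:T, 5:T. ✗
5: successors {1}; ◇◇p there: 1:T. ✓
— 2 worlds.
For ¬◇□◇¬p:
1: ◇□◇¬p is T. ✗
2: ◇□◇¬p is F. ✓
3: ◇□◇¬p is T. ✗
4: ◇□◇¬p is T. ✗
5: ◇□◇¬p is F. ✓
— 2 worlds.

2 and 2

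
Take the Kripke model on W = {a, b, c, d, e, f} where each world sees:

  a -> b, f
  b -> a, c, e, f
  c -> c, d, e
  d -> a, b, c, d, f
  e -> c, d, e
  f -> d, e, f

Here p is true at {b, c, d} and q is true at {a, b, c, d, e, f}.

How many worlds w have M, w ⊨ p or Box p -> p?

6

a: p or Box p is F, p is F. ✓
b: p or Box p is T, p is T. ✓
c: p or Box p is T, p is T. ✓
d: p or Box p is T, p is T. ✓
e: p or Box p is F, p is F. ✓
f: p or Box p is F, p is F. ✓
Satisfying worlds: {a, b, c, d, e, f}.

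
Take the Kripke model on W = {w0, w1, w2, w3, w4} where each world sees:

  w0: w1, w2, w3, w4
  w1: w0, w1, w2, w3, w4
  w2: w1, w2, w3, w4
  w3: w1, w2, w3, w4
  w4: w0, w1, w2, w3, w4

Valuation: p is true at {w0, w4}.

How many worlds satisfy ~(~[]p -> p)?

3

w0: ~[]p -> p is T. ✗
w1: ~[]p -> p is F. ✓
w2: ~[]p -> p is F. ✓
w3: ~[]p -> p is F. ✓
w4: ~[]p -> p is T. ✗
Satisfying worlds: {w1, w2, w3}.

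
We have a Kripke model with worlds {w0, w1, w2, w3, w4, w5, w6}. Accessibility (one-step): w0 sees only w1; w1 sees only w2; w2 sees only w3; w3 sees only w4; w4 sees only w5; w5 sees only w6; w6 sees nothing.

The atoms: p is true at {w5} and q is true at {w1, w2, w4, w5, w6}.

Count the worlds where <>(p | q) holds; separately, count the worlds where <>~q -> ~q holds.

For <>(p | q):
w0: successors {w1}; p | q there: w1:T. ✓
w1: successors {w2}; p | q there: w2:T. ✓
w2: successors {w3}; p | q there: w3:F. ✗
w3: successors {w4}; p | q there: w4:T. ✓
w4: successors {w5}; p | q there: w5:T. ✓
w5: successors {w6}; p | q there: w6:T. ✓
w6: no successors, so <>(p | q) fails. ✗
— 5 worlds.
For <>~q -> ~q:
w0: <>~q is F, ~q is T. ✓
w1: <>~q is F, ~q is F. ✓
w2: <>~q is T, ~q is F. ✗
w3: <>~q is F, ~q is T. ✓
w4: <>~q is F, ~q is F. ✓
w5: <>~q is F, ~q is F. ✓
w6: <>~q is F, ~q is F. ✓
— 6 worlds.

5 and 6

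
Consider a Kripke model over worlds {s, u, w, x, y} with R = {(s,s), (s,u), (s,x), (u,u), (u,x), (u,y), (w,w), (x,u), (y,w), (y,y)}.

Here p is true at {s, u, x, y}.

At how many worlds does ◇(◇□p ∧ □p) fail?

s: successors {s, u, x}; ◇□p ∧ □p there: s:T, u:T, x:T. ✓
u: successors {u, x, y}; ◇□p ∧ □p there: u:T, x:T, y:F. ✓
w: successors {w}; ◇□p ∧ □p there: w:F. ✗
x: successors {u}; ◇□p ∧ □p there: u:T. ✓
y: successors {w, y}; ◇□p ∧ □p there: w:F, y:F. ✗
Satisfying worlds: {s, u, x}.
So ◇(◇□p ∧ □p) fails at the other 2 worlds.

2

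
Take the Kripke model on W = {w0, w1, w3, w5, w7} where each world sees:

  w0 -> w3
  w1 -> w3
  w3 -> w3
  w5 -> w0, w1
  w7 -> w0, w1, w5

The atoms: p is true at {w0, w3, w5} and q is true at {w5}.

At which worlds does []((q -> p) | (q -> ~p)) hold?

w0: successors {w3}; (q -> p) | (q -> ~p) there: w3:T. ✓
w1: successors {w3}; (q -> p) | (q -> ~p) there: w3:T. ✓
w3: successors {w3}; (q -> p) | (q -> ~p) there: w3:T. ✓
w5: successors {w0, w1}; (q -> p) | (q -> ~p) there: w0:T, w1:T. ✓
w7: successors {w0, w1, w5}; (q -> p) | (q -> ~p) there: w0:T, w1:T, w5:T. ✓

{w0, w1, w3, w5, w7}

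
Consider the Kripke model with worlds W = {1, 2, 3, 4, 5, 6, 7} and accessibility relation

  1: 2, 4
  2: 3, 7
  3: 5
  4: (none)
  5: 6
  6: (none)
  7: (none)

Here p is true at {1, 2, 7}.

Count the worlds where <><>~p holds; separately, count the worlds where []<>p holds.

3 and 3

For <><>~p:
1: successors {2, 4}; <>~p there: 2:T, 4:F. ✓
2: successors {3, 7}; <>~p there: 3:T, 7:F. ✓
3: successors {5}; <>~p there: 5:T. ✓
4: no successors, so <><>~p fails. ✗
5: successors {6}; <>~p there: 6:F. ✗
6: no successors, so <><>~p fails. ✗
7: no successors, so <><>~p fails. ✗
— 3 worlds.
For []<>p:
1: successors {2, 4}; <>p there: 2:T, 4:F. ✗
2: successors {3, 7}; <>p there: 3:F, 7:F. ✗
3: successors {5}; <>p there: 5:F. ✗
4: no successors, so []<>p holds vacuously. ✓
5: successors {6}; <>p there: 6:F. ✗
6: no successors, so []<>p holds vacuously. ✓
7: no successors, so []<>p holds vacuously. ✓
— 3 worlds.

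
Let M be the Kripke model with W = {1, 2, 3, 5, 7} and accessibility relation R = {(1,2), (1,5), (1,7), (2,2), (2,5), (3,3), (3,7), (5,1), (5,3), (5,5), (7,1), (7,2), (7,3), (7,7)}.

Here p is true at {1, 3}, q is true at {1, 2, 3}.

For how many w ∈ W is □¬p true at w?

2

1: successors {2, 5, 7}; ¬p there: 2:T, 5:T, 7:T. ✓
2: successors {2, 5}; ¬p there: 2:T, 5:T. ✓
3: successors {3, 7}; ¬p there: 3:F, 7:T. ✗
5: successors {1, 3, 5}; ¬p there: 1:F, 3:F, 5:T. ✗
7: successors {1, 2, 3, 7}; ¬p there: 1:F, 2:T, 3:F, 7:T. ✗
Satisfying worlds: {1, 2}.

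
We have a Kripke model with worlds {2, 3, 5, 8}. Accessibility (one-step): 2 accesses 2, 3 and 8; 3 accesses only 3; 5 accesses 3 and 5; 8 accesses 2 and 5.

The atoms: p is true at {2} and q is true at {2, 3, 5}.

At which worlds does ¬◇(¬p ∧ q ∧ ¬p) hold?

∅

2: ◇(¬p ∧ q ∧ ¬p) is T. ✗
3: ◇(¬p ∧ q ∧ ¬p) is T. ✗
5: ◇(¬p ∧ q ∧ ¬p) is T. ✗
8: ◇(¬p ∧ q ∧ ¬p) is T. ✗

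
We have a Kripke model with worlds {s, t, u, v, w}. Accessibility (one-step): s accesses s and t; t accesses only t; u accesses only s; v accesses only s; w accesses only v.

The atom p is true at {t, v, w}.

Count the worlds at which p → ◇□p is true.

3

s: p is F, ◇□p is T. ✓
t: p is T, ◇□p is T. ✓
u: p is F, ◇□p is F. ✓
v: p is T, ◇□p is F. ✗
w: p is T, ◇□p is F. ✗
Satisfying worlds: {s, t, u}.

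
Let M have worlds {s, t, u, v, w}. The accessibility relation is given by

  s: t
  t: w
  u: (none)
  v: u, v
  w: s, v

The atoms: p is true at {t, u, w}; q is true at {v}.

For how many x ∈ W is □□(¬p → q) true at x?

s: successors {t}; □(¬p → q) there: t:T. ✓
t: successors {w}; □(¬p → q) there: w:F. ✗
u: no successors, so □□(¬p → q) holds vacuously. ✓
v: successors {u, v}; □(¬p → q) there: u:T, v:T. ✓
w: successors {s, v}; □(¬p → q) there: s:T, v:T. ✓
Satisfying worlds: {s, u, v, w}.

4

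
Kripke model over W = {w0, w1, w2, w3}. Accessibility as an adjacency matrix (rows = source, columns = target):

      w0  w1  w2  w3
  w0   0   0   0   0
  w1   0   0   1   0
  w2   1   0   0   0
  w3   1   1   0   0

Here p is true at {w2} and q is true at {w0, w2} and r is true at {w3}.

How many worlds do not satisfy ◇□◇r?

w0: no successors, so ◇□◇r fails. ✗
w1: successors {w2}; □◇r there: w2:F. ✗
w2: successors {w0}; □◇r there: w0:T. ✓
w3: successors {w0, w1}; □◇r there: w0:T, w1:F. ✓
Satisfying worlds: {w2, w3}.
So ◇□◇r fails at the other 2 worlds.

2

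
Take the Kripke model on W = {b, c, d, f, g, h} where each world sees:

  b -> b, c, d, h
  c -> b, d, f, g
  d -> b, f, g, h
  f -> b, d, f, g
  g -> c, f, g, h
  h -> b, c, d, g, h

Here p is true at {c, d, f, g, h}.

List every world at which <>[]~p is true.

b: successors {b, c, d, h}; []~p there: b:F, c:F, d:F, h:F. ✗
c: successors {b, d, f, g}; []~p there: b:F, d:F, f:F, g:F. ✗
d: successors {b, f, g, h}; []~p there: b:F, f:F, g:F, h:F. ✗
f: successors {b, d, f, g}; []~p there: b:F, d:F, f:F, g:F. ✗
g: successors {c, f, g, h}; []~p there: c:F, f:F, g:F, h:F. ✗
h: successors {b, c, d, g, h}; []~p there: b:F, c:F, d:F, g:F, h:F. ✗

∅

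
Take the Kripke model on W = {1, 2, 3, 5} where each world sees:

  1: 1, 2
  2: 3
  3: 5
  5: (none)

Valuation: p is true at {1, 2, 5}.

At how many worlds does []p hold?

3

1: successors {1, 2}; p there: 1:T, 2:T. ✓
2: successors {3}; p there: 3:F. ✗
3: successors {5}; p there: 5:T. ✓
5: no successors, so []p holds vacuously. ✓
Satisfying worlds: {1, 3, 5}.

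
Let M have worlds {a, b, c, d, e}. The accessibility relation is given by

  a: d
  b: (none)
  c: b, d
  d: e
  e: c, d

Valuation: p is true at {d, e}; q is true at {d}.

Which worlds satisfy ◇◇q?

{d, e}

a: successors {d}; ◇q there: d:F. ✗
b: no successors, so ◇◇q fails. ✗
c: successors {b, d}; ◇q there: b:F, d:F. ✗
d: successors {e}; ◇q there: e:T. ✓
e: successors {c, d}; ◇q there: c:T, d:F. ✓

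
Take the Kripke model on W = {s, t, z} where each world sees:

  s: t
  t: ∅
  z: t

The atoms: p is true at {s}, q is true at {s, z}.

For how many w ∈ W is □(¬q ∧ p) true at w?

s: successors {t}; ¬q ∧ p there: t:F. ✗
t: no successors, so □(¬q ∧ p) holds vacuously. ✓
z: successors {t}; ¬q ∧ p there: t:F. ✗
Satisfying worlds: {t}.

1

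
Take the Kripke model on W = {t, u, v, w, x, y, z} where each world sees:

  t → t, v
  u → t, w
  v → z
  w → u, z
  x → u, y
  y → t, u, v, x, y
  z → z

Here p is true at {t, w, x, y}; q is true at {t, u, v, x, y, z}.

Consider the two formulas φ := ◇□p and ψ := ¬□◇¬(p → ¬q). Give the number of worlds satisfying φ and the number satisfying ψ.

3 and 6

For ◇□p:
t: successors {t, v}; □p there: t:F, v:F. ✗
u: successors {t, w}; □p there: t:F, w:F. ✗
v: successors {z}; □p there: z:F. ✗
w: successors {u, z}; □p there: u:T, z:F. ✓
x: successors {u, y}; □p there: u:T, y:F. ✓
y: successors {t, u, v, x, y}; □p there: t:F, u:T, v:F, x:F, y:F. ✓
z: successors {z}; □p there: z:F. ✗
— 3 worlds.
For ¬□◇¬(p → ¬q):
t: □◇¬(p → ¬q) is F. ✓
u: □◇¬(p → ¬q) is F. ✓
v: □◇¬(p → ¬q) is F. ✓
w: □◇¬(p → ¬q) is F. ✓
x: □◇¬(p → ¬q) is T. ✗
y: □◇¬(p → ¬q) is F. ✓
z: □◇¬(p → ¬q) is F. ✓
— 6 worlds.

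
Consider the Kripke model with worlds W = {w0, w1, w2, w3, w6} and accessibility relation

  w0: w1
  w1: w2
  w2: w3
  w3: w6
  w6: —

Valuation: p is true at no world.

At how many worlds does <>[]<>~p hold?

w0: successors {w1}; []<>~p there: w1:T. ✓
w1: successors {w2}; []<>~p there: w2:T. ✓
w2: successors {w3}; []<>~p there: w3:F. ✗
w3: successors {w6}; []<>~p there: w6:T. ✓
w6: no successors, so <>[]<>~p fails. ✗
Satisfying worlds: {w0, w1, w3}.

3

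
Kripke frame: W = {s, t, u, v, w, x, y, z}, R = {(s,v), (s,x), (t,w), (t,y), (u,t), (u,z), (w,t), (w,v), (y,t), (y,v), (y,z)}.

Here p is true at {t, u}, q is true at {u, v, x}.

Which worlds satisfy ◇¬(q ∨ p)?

s: successors {v, x}; ¬(q ∨ p) there: v:F, x:F. ✗
t: successors {w, y}; ¬(q ∨ p) there: w:T, y:T. ✓
u: successors {t, z}; ¬(q ∨ p) there: t:F, z:T. ✓
v: no successors, so ◇¬(q ∨ p) fails. ✗
w: successors {t, v}; ¬(q ∨ p) there: t:F, v:F. ✗
x: no successors, so ◇¬(q ∨ p) fails. ✗
y: successors {t, v, z}; ¬(q ∨ p) there: t:F, v:F, z:T. ✓
z: no successors, so ◇¬(q ∨ p) fails. ✗

{t, u, y}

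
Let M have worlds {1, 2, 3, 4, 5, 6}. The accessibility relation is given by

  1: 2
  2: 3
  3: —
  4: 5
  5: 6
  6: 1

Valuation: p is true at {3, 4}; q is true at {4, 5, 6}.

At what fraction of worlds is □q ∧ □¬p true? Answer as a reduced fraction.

1: □q is F, □¬p is T. ✗
2: □q is F, □¬p is F. ✗
3: □q is T, □¬p is T. ✓
4: □q is T, □¬p is T. ✓
5: □q is T, □¬p is T. ✓
6: □q is F, □¬p is T. ✗
That's 3 of 6 worlds, so 3/6 = 1/2.

1/2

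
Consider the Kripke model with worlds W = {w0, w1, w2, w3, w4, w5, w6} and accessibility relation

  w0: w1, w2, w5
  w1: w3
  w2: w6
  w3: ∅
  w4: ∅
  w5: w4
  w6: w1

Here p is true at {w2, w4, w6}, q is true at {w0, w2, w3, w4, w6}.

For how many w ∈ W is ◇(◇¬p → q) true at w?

w0: successors {w1, w2, w5}; ◇¬p → q there: w1:F, w2:T, w5:T. ✓
w1: successors {w3}; ◇¬p → q there: w3:T. ✓
w2: successors {w6}; ◇¬p → q there: w6:T. ✓
w3: no successors, so ◇(◇¬p → q) fails. ✗
w4: no successors, so ◇(◇¬p → q) fails. ✗
w5: successors {w4}; ◇¬p → q there: w4:T. ✓
w6: successors {w1}; ◇¬p → q there: w1:F. ✗
Satisfying worlds: {w0, w1, w2, w5}.

4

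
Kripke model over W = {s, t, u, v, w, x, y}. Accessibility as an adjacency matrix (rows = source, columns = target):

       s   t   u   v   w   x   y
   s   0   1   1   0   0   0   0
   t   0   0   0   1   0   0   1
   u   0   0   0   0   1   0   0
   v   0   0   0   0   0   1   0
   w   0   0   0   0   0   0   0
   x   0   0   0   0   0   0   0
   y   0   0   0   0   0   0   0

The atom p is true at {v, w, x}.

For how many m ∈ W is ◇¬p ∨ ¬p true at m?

s: ◇¬p is T, ¬p is T. ✓
t: ◇¬p is T, ¬p is T. ✓
u: ◇¬p is F, ¬p is T. ✓
v: ◇¬p is F, ¬p is F. ✗
w: ◇¬p is F, ¬p is F. ✗
x: ◇¬p is F, ¬p is F. ✗
y: ◇¬p is F, ¬p is T. ✓
Satisfying worlds: {s, t, u, y}.

4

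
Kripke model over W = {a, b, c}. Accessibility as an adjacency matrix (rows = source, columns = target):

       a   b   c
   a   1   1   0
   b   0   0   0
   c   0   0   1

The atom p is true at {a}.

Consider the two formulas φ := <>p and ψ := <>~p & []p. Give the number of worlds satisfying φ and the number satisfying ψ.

For <>p:
a: successors {a, b}; p there: a:T, b:F. ✓
b: no successors, so <>p fails. ✗
c: successors {c}; p there: c:F. ✗
— 1 world.
For <>~p & []p:
a: <>~p is T, []p is F. ✗
b: <>~p is F, []p is T. ✗
c: <>~p is T, []p is F. ✗
— 0 worlds.

1 and 0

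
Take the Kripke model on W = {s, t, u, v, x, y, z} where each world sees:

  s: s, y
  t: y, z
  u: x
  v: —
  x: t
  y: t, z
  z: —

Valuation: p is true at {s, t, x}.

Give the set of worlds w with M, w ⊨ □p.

{u, v, x, z}

s: successors {s, y}; p there: s:T, y:F. ✗
t: successors {y, z}; p there: y:F, z:F. ✗
u: successors {x}; p there: x:T. ✓
v: no successors, so □p holds vacuously. ✓
x: successors {t}; p there: t:T. ✓
y: successors {t, z}; p there: t:T, z:F. ✗
z: no successors, so □p holds vacuously. ✓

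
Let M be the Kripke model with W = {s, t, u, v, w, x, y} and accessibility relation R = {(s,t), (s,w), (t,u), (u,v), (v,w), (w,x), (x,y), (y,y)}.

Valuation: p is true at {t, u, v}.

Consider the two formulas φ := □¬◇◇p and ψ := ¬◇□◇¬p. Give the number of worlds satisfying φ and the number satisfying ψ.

6 and 0

For □¬◇◇p:
s: successors {t, w}; ¬◇◇p there: t:F, w:T. ✗
t: successors {u}; ¬◇◇p there: u:T. ✓
u: successors {v}; ¬◇◇p there: v:T. ✓
v: successors {w}; ¬◇◇p there: w:T. ✓
w: successors {x}; ¬◇◇p there: x:T. ✓
x: successors {y}; ¬◇◇p there: y:T. ✓
y: successors {y}; ¬◇◇p there: y:T. ✓
— 6 worlds.
For ¬◇□◇¬p:
s: ◇□◇¬p is T. ✗
t: ◇□◇¬p is T. ✗
u: ◇□◇¬p is T. ✗
v: ◇□◇¬p is T. ✗
w: ◇□◇¬p is T. ✗
x: ◇□◇¬p is T. ✗
y: ◇□◇¬p is T. ✗
— 0 worlds.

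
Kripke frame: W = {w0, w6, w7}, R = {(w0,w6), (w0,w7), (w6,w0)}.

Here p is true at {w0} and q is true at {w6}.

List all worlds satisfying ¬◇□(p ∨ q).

{w6, w7}

w0: ◇□(p ∨ q) is T. ✗
w6: ◇□(p ∨ q) is F. ✓
w7: ◇□(p ∨ q) is F. ✓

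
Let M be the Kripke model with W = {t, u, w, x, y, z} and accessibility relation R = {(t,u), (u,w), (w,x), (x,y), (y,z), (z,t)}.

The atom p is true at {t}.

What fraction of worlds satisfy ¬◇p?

t: ◇p is F. ✓
u: ◇p is F. ✓
w: ◇p is F. ✓
x: ◇p is F. ✓
y: ◇p is F. ✓
z: ◇p is T. ✗
That's 5 of 6 worlds, so 5/6.

5/6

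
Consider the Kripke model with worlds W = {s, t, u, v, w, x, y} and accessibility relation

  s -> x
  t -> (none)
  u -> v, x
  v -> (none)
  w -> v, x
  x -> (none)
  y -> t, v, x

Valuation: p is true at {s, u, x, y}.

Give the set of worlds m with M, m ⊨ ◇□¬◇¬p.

s: successors {x}; □¬◇¬p there: x:T. ✓
t: no successors, so ◇□¬◇¬p fails. ✗
u: successors {v, x}; □¬◇¬p there: v:T, x:T. ✓
v: no successors, so ◇□¬◇¬p fails. ✗
w: successors {v, x}; □¬◇¬p there: v:T, x:T. ✓
x: no successors, so ◇□¬◇¬p fails. ✗
y: successors {t, v, x}; □¬◇¬p there: t:T, v:T, x:T. ✓

{s, u, w, y}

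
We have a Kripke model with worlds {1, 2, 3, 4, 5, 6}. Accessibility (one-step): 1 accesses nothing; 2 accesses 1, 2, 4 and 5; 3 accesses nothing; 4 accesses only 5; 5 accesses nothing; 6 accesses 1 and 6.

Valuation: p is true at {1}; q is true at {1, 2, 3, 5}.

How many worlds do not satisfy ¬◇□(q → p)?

3

1: ◇□(q → p) is F. ✓
2: ◇□(q → p) is T. ✗
3: ◇□(q → p) is F. ✓
4: ◇□(q → p) is T. ✗
5: ◇□(q → p) is F. ✓
6: ◇□(q → p) is T. ✗
Satisfying worlds: {1, 3, 5}.
So ¬◇□(q → p) fails at the other 3 worlds.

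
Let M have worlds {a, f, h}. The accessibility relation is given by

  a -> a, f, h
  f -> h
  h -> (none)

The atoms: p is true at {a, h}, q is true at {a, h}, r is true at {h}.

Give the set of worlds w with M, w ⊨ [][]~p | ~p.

a: [][]~p is F, ~p is F. ✗
f: [][]~p is T, ~p is T. ✓
h: [][]~p is T, ~p is F. ✓

{f, h}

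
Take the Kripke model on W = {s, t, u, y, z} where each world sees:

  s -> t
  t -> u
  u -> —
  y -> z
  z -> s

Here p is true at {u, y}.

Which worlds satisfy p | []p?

s: p is F, []p is F. ✗
t: p is F, []p is T. ✓
u: p is T, []p is T. ✓
y: p is T, []p is F. ✓
z: p is F, []p is F. ✗

{t, u, y}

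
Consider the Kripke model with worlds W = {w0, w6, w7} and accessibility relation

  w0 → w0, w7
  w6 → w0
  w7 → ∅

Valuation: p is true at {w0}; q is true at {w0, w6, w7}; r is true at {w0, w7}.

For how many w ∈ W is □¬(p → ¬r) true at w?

2

w0: successors {w0, w7}; ¬(p → ¬r) there: w0:T, w7:F. ✗
w6: successors {w0}; ¬(p → ¬r) there: w0:T. ✓
w7: no successors, so □¬(p → ¬r) holds vacuously. ✓
Satisfying worlds: {w6, w7}.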